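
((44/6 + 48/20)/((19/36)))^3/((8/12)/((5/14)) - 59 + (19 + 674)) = 8066656512/817764275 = 9.86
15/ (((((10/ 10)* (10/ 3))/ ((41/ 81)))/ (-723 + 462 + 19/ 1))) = -4961/ 9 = -551.22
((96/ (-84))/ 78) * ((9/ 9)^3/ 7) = -4/ 1911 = -0.00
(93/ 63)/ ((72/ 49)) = 1.00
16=16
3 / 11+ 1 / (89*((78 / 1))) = 20837 / 76362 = 0.27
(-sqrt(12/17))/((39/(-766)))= 16.50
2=2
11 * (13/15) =143/15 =9.53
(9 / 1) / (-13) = -9 / 13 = -0.69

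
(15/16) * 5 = 75/16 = 4.69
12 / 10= 6 / 5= 1.20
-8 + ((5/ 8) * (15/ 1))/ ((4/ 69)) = 4919/ 32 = 153.72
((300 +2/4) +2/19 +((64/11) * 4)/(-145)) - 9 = 17664467/60610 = 291.44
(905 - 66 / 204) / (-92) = -30759 / 3128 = -9.83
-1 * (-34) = 34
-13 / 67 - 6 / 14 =-292 / 469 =-0.62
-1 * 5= -5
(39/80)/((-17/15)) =-117/272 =-0.43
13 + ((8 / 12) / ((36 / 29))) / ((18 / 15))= 4357 / 324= 13.45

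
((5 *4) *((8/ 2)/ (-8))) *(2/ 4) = -5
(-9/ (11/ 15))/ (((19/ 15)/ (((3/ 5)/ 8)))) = -1215/ 1672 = -0.73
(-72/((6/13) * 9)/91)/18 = -2/189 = -0.01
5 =5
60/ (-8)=-15/ 2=-7.50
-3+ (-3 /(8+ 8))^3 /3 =-12297 /4096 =-3.00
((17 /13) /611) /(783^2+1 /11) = 187 /53567433140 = 0.00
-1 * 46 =-46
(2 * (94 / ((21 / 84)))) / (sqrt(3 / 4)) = 1504 * sqrt(3) / 3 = 868.33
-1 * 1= -1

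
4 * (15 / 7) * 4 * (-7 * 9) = -2160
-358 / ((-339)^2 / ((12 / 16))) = -179 / 76614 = -0.00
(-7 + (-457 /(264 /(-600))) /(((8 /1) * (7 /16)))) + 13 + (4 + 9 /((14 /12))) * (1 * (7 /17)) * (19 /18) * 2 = 3686702 /11781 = 312.94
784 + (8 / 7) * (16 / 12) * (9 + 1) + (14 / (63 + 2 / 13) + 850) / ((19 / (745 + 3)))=11226500272 / 327579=34271.12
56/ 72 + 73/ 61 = 1084/ 549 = 1.97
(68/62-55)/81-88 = -74213/837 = -88.67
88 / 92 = 22 / 23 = 0.96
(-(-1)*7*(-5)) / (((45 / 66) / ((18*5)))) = -4620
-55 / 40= -11 / 8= -1.38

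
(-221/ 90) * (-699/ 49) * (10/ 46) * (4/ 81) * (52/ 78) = 0.25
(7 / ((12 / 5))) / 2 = 35 / 24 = 1.46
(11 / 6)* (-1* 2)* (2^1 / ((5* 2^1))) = -11 / 15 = -0.73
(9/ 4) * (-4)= -9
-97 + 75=-22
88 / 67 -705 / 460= -1351 / 6164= -0.22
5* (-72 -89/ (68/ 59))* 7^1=-355145/ 68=-5222.72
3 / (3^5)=1 / 81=0.01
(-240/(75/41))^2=430336/25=17213.44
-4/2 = -2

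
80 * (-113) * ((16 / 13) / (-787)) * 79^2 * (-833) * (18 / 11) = -13535057410560 / 112541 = -120267790.50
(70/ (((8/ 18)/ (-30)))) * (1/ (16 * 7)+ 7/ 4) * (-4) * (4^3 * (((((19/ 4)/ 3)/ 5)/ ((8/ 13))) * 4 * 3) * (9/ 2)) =59120685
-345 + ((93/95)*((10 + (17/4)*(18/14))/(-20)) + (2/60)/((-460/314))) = -253857617/734160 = -345.78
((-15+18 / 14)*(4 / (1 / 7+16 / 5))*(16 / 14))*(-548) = 2805760 / 273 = 10277.51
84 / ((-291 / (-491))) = 13748 / 97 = 141.73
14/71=0.20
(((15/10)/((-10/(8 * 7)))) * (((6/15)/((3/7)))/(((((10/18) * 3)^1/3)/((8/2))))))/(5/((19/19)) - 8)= 2352/125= 18.82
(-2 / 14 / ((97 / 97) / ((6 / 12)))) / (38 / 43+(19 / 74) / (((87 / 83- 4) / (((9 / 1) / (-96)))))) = -1781920 / 22249513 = -0.08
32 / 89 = 0.36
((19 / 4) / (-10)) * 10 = -19 / 4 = -4.75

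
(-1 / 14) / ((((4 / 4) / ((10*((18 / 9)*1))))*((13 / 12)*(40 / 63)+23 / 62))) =-16740 / 12407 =-1.35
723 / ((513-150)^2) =241 / 43923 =0.01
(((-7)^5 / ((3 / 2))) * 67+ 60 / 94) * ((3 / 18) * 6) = -750712.03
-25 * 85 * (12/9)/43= -8500/129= -65.89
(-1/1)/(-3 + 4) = -1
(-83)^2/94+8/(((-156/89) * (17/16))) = 4299695/62322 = 68.99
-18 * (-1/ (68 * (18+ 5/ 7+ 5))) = 63/ 5644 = 0.01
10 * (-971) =-9710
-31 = -31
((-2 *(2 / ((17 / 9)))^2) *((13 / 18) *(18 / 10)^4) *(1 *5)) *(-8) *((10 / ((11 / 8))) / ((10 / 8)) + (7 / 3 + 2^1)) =548604576 / 79475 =6902.86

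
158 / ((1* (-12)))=-79 / 6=-13.17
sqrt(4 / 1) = 2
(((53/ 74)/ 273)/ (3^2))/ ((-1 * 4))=-53/ 727272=-0.00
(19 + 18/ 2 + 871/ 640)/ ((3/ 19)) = 185.95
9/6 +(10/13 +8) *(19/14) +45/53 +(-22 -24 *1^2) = -306259/9646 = -31.75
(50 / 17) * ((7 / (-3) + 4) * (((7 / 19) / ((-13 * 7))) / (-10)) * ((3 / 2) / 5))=5 / 8398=0.00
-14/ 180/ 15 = -7/ 1350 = -0.01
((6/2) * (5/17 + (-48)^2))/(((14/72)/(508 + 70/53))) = 114203083896/6307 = 18107354.35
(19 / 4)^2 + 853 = 14009 / 16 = 875.56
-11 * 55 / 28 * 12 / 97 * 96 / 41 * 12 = -2090880 / 27839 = -75.11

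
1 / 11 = 0.09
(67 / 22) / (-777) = -67 / 17094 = -0.00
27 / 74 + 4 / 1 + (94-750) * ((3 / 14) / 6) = -9875 / 518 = -19.06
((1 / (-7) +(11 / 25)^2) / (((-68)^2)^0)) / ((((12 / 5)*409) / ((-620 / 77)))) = -2294 / 5511275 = -0.00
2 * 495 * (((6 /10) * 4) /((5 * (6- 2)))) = 594 /5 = 118.80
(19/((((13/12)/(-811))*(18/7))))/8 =-107863/156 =-691.43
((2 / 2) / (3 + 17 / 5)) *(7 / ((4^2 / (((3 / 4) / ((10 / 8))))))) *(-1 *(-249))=5229 / 512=10.21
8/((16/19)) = 19/2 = 9.50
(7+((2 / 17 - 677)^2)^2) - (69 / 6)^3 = 140261486166720377 / 668168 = 209919490557.35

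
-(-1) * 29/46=29/46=0.63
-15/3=-5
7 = 7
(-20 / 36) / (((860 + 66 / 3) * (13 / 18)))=-5 / 5733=-0.00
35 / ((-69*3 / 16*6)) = -280 / 621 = -0.45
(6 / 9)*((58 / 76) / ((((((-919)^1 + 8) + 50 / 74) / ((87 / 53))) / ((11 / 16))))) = -31117 / 49334944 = -0.00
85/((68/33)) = 165/4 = 41.25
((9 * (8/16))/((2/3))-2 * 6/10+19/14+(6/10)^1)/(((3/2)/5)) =1051/42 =25.02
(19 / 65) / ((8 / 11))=209 / 520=0.40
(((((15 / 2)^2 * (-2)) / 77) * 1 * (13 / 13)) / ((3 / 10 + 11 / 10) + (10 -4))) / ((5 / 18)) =-2025 / 2849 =-0.71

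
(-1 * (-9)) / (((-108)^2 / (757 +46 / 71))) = 5977 / 10224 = 0.58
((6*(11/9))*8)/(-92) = -44/69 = -0.64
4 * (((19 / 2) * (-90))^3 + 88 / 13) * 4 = -130005484592 / 13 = -10000421891.69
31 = 31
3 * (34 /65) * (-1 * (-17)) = 1734 /65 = 26.68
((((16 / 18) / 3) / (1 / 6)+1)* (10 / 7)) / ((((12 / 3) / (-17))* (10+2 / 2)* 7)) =-2125 / 9702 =-0.22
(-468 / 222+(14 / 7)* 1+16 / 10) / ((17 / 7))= 1932 / 3145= 0.61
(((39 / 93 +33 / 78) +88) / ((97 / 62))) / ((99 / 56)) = 1336664 / 41613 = 32.12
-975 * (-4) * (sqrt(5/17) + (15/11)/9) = 6500/11 + 3900 * sqrt(85)/17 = 2705.98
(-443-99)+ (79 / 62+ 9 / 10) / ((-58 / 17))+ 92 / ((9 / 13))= -33152741 / 80910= -409.75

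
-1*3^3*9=-243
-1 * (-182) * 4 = 728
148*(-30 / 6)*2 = -1480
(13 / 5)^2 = 169 / 25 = 6.76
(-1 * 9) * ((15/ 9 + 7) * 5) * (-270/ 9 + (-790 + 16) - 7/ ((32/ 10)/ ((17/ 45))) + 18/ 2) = 7448935/ 24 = 310372.29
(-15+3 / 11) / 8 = -81 / 44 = -1.84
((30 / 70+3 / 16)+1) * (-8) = -181 / 14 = -12.93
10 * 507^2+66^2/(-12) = 2570127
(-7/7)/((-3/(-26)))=-26/3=-8.67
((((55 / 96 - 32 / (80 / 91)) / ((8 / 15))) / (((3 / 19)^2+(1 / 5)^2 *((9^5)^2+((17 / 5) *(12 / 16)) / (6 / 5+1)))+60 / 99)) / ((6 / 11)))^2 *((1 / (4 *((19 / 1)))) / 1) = 742466622362069275 / 72368968276577384939449373753344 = 0.00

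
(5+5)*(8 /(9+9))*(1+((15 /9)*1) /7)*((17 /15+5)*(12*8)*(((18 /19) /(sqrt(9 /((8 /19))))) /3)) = 2449408*sqrt(38) /68229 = 221.30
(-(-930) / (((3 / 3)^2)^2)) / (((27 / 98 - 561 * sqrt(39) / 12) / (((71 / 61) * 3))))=-23717289288 * sqrt(39) / 13316134385 - 139772304 / 13316134385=-11.13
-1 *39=-39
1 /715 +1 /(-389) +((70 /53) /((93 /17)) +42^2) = 2418645333856 /1370927415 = 1764.24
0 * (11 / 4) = 0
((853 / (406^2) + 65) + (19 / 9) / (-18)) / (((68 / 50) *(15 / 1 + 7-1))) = 21659117275 / 9533125224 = 2.27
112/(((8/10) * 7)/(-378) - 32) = -7560/2161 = -3.50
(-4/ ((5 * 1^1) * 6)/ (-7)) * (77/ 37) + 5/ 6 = 323/ 370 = 0.87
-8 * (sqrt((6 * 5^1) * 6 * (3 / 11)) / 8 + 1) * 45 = -360 - 270 * sqrt(165) / 11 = -675.29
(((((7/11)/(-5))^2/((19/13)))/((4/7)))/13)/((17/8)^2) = 5488/16610275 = 0.00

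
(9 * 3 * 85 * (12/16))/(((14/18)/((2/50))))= 12393/140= 88.52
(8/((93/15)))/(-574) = -20/8897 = -0.00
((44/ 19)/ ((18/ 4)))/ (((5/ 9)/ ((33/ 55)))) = 264/ 475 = 0.56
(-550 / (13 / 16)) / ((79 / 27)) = -237600 / 1027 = -231.35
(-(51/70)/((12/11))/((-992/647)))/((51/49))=49819/119040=0.42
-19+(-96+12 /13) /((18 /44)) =-9805 /39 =-251.41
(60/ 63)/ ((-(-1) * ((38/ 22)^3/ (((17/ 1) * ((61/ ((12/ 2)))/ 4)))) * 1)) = 6901235/ 864234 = 7.99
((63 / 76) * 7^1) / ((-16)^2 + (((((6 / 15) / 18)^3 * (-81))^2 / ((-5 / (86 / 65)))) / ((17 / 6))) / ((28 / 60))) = 479690859375 / 21162959986928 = 0.02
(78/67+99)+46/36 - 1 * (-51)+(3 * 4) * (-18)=-76651/1206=-63.56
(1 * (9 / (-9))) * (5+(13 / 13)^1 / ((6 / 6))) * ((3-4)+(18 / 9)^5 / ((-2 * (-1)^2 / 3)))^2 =-14406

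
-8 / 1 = -8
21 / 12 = 7 / 4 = 1.75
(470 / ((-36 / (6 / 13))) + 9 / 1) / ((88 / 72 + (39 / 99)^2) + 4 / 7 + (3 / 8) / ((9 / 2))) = 393008 / 268515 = 1.46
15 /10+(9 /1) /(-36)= 5 /4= 1.25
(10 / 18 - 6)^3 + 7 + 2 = -111088 / 729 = -152.38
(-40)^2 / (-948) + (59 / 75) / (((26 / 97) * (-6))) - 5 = -6633617 / 924300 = -7.18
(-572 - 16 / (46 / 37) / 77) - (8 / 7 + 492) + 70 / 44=-3767693 / 3542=-1063.72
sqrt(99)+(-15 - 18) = -33+3*sqrt(11) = -23.05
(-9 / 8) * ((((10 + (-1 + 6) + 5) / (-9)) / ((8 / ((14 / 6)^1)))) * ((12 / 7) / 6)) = 5 / 24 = 0.21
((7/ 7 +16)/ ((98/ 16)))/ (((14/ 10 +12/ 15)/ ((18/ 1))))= 12240/ 539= 22.71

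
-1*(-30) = 30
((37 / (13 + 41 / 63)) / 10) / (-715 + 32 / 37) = -0.00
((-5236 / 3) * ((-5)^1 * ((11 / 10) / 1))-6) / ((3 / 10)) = 287800 / 9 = 31977.78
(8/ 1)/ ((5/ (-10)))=-16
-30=-30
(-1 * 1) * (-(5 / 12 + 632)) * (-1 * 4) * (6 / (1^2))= -15178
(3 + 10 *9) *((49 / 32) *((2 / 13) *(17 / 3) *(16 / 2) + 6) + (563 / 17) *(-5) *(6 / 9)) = -29769021 / 3536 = -8418.84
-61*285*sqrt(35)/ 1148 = -17385*sqrt(35)/ 1148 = -89.59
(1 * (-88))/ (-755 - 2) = 88/ 757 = 0.12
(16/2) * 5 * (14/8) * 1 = 70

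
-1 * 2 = -2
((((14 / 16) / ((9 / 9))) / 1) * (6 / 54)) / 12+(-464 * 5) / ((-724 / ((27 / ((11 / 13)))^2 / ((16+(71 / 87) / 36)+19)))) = 193381751793977 / 2075623998624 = 93.17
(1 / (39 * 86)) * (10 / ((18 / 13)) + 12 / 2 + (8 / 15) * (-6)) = 451 / 150930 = 0.00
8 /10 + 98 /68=381 /170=2.24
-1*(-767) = 767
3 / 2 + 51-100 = -47.50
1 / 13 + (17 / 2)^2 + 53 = 6517 / 52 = 125.33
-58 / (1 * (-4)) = 29 / 2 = 14.50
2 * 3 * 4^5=6144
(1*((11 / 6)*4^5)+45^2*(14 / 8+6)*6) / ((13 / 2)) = 576239 / 39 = 14775.36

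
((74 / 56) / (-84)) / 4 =-37 / 9408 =-0.00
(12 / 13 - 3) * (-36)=972 / 13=74.77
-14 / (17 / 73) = -1022 / 17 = -60.12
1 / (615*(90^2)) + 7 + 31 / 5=65755801 / 4981500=13.20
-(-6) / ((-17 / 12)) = -72 / 17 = -4.24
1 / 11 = 0.09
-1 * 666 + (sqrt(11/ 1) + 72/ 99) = -7318/ 11 + sqrt(11) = -661.96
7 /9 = 0.78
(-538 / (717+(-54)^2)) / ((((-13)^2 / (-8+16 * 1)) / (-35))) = 21520 / 87711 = 0.25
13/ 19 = 0.68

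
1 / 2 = 0.50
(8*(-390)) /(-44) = 70.91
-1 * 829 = -829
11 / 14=0.79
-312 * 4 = -1248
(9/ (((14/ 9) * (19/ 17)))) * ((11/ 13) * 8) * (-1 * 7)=-60588/ 247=-245.30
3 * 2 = 6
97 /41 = 2.37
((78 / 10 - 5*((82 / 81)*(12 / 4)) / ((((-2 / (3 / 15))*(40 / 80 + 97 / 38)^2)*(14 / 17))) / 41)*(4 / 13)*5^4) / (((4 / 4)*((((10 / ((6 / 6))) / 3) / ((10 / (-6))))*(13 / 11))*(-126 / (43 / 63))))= 2933946453625 / 852934321512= 3.44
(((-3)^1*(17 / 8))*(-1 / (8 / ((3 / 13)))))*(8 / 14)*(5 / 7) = 765 / 10192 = 0.08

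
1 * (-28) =-28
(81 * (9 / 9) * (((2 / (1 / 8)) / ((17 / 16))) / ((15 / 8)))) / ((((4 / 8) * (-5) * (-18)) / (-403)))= -2476032 / 425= -5825.96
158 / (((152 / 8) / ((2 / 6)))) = 2.77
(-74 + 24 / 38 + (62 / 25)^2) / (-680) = 399107 / 4037500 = 0.10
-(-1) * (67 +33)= 100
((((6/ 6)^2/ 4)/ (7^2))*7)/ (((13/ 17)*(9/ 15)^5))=0.60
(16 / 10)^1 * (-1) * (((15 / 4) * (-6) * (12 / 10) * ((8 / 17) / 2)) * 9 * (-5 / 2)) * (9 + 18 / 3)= -58320 / 17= -3430.59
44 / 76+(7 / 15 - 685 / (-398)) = 313829 / 113430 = 2.77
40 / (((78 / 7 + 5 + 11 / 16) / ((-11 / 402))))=-4928 / 75777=-0.07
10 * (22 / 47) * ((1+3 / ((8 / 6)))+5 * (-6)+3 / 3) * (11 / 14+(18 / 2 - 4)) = -458865 / 658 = -697.36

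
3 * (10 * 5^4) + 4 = 18754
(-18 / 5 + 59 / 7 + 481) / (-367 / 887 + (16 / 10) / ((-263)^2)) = -1043244762612 / 888426133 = -1174.26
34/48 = 17/24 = 0.71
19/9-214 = -1907/9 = -211.89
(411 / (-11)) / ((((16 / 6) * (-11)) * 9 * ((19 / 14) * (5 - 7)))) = -959 / 18392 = -0.05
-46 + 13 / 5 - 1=-222 / 5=-44.40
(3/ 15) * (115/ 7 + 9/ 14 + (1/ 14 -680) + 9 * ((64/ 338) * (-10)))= -160864/ 1183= -135.98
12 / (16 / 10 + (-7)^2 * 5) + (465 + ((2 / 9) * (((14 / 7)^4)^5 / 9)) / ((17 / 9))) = 297057709 / 20961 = 14171.92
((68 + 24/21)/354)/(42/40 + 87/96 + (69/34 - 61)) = -658240/192142881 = -0.00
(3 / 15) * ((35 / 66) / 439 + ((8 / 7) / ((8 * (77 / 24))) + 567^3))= 258793707636869 / 7098630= 36456852.61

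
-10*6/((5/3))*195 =-7020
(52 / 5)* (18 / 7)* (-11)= -10296 / 35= -294.17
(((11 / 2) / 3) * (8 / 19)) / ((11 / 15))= 20 / 19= 1.05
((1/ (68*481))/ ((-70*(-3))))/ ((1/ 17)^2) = 17/ 404040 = 0.00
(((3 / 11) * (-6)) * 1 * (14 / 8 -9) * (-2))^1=-261 / 11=-23.73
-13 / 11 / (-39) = 1 / 33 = 0.03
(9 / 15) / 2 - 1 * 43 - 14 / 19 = -8253 / 190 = -43.44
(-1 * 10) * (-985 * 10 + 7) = 98430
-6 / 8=-3 / 4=-0.75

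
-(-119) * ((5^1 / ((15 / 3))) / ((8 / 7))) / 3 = 833 / 24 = 34.71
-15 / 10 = -3 / 2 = -1.50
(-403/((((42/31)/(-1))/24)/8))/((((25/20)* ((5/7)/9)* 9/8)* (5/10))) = 25585664/25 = 1023426.56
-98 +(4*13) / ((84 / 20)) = -1798 / 21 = -85.62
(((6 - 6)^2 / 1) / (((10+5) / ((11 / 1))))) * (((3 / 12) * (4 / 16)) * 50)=0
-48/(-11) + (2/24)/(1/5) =631/132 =4.78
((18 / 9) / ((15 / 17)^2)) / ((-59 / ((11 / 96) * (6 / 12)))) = -0.00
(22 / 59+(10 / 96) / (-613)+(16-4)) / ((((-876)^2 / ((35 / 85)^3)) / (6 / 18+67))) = 744104791675 / 9817478504790912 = 0.00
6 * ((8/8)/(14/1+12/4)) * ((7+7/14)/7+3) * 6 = 8.62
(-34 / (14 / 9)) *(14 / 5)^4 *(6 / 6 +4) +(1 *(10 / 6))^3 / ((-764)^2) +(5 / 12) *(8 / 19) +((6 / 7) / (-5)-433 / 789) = -462912197525621077 / 68907720546000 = -6717.86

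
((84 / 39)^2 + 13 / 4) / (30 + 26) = 5333 / 37856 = 0.14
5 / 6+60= 365 / 6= 60.83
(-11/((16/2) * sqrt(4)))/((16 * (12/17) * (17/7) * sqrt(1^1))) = -77/3072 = -0.03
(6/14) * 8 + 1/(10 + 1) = 271/77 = 3.52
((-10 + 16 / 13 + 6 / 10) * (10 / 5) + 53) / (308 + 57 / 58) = 138214 / 1164865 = 0.12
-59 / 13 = -4.54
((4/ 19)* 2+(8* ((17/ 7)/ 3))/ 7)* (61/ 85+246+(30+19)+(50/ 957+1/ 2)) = 18123256024/ 45439317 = 398.85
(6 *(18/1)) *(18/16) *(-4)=-486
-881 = -881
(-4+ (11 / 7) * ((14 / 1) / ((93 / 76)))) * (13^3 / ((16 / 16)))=2856100 / 93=30710.75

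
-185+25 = -160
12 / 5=2.40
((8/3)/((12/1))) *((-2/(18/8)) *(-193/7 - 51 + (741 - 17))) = -8032/63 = -127.49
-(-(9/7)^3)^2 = -531441/117649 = -4.52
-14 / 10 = -7 / 5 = -1.40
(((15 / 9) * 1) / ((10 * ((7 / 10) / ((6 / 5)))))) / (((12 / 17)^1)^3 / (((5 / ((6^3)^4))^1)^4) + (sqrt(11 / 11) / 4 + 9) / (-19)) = 466735000 / 20640270701340215052583212837258109992357661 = 0.00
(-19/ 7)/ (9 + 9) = -19/ 126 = -0.15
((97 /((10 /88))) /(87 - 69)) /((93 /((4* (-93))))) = -8536 /45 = -189.69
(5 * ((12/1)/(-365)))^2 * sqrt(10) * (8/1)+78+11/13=1152 * sqrt(10)/5329+1025/13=79.53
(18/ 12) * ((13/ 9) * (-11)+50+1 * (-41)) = -31/ 3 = -10.33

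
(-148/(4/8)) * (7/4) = -518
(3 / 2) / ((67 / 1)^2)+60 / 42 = 89801 / 62846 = 1.43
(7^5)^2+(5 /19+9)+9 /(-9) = 5367029888 /19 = 282475257.26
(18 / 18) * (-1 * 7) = -7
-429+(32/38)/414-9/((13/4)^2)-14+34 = -272417893/664677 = -409.85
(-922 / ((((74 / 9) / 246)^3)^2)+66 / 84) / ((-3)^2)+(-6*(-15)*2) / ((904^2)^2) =-1983026038884842635081544927805461 / 26987622361327379340288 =-73479093946.66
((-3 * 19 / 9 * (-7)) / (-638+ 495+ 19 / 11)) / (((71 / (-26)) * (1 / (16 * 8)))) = 14.71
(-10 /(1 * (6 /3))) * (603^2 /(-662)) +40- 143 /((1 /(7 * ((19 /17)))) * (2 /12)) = -44186543 /11254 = -3926.30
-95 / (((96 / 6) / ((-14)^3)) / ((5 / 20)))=32585 / 8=4073.12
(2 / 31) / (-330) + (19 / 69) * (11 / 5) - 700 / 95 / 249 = 35621614 / 61842055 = 0.58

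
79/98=0.81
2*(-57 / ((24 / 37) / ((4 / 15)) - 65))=4218 / 2315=1.82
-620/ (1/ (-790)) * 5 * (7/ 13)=17143000/ 13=1318692.31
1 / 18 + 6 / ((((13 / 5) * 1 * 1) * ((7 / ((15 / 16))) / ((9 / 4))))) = 19681 / 26208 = 0.75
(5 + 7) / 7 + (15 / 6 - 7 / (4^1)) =69 / 28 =2.46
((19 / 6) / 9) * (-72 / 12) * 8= -152 / 9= -16.89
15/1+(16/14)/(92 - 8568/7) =29713/1981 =15.00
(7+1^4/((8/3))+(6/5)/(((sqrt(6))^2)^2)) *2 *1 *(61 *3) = 54229/20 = 2711.45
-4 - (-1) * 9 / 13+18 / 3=35 / 13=2.69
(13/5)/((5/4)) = 52/25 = 2.08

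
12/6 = 2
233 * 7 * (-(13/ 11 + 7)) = -146790/ 11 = -13344.55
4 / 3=1.33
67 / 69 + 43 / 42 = 1927 / 966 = 1.99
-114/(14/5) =-285/7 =-40.71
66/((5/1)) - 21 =-39/5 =-7.80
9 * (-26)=-234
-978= -978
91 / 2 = 45.50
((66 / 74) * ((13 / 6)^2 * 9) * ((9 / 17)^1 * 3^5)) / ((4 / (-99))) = -1207493001 / 10064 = -119981.42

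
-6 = -6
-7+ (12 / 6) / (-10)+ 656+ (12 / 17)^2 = 938236 / 1445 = 649.30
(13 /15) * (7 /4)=1.52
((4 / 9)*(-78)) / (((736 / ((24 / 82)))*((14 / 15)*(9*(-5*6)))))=13 / 237636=0.00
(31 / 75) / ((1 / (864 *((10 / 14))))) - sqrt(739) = 8928 / 35 - sqrt(739) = 227.90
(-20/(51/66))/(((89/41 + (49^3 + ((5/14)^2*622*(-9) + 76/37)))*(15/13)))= -0.00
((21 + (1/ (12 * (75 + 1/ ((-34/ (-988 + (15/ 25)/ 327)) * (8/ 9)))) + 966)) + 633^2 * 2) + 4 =38427371516077/ 47892393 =802369.00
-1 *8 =-8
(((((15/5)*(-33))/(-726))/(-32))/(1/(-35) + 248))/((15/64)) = -0.00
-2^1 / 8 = -1 / 4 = -0.25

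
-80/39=-2.05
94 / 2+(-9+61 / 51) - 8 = 1591 / 51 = 31.20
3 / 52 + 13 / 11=709 / 572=1.24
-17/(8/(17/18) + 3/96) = -9248/4625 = -2.00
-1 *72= -72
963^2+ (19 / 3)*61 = 2783266 / 3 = 927755.33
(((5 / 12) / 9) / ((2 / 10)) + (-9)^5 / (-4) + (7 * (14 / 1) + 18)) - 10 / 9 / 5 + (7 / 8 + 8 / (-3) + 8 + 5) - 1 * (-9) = 3218069 / 216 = 14898.47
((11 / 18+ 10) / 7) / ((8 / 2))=191 / 504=0.38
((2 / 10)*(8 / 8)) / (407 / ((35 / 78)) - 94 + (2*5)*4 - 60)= 7 / 27756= 0.00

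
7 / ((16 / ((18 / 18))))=0.44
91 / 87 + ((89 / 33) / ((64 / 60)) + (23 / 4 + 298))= 4705751 / 15312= 307.32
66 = 66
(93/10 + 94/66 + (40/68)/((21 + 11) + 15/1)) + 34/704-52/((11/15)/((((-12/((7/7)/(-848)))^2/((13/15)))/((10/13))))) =-46465228223659279/4218720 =-11014058345.58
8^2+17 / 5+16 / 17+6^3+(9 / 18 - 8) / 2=95401 / 340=280.59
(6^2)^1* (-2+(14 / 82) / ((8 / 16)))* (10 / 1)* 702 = -17184960 / 41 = -419145.37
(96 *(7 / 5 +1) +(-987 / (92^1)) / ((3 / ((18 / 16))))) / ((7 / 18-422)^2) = 67478427 / 52985487320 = 0.00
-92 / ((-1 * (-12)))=-23 / 3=-7.67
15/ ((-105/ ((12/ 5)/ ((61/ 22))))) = -264/ 2135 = -0.12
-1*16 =-16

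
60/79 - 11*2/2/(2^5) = 1051/2528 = 0.42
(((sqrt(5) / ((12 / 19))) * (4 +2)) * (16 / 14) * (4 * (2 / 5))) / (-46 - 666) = -76 * sqrt(5) / 3115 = -0.05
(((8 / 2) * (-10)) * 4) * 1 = -160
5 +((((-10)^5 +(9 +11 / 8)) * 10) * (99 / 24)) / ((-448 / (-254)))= -16762224895 / 7168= -2338480.04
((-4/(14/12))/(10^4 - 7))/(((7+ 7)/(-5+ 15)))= -40/163219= -0.00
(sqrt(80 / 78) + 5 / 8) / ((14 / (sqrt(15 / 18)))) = sqrt(30) * (195 + 16 * sqrt(390)) / 26208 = 0.11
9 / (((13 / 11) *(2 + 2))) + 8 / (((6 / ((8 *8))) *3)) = 14203 / 468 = 30.35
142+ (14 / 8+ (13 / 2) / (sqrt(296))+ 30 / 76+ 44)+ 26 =13*sqrt(74) / 296+ 16275 / 76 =214.52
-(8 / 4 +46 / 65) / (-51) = 0.05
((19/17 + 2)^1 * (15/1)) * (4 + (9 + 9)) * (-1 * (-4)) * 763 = 53379480/17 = 3139969.41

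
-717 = -717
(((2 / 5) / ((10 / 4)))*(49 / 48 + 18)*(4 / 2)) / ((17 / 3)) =913 / 850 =1.07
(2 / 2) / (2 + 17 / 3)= 3 / 23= 0.13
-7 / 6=-1.17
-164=-164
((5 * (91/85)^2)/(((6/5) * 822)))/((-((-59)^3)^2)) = -0.00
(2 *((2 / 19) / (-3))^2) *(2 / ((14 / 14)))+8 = 26008 / 3249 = 8.00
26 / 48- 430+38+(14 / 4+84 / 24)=-9227 / 24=-384.46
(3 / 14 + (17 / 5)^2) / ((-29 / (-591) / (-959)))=-333665007 / 1450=-230113.80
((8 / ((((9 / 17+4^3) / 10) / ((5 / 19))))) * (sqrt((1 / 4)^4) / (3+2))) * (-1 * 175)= -14875 / 20843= -0.71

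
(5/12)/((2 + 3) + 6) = 5/132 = 0.04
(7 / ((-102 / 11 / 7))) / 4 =-539 / 408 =-1.32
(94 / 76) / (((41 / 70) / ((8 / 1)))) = 13160 / 779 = 16.89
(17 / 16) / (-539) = -17 / 8624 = -0.00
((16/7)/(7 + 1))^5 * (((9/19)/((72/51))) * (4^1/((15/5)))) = 272/319333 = 0.00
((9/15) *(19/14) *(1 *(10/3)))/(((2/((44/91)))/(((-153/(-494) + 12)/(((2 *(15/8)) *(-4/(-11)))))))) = 5.92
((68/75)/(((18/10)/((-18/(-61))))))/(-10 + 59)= 136/44835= 0.00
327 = 327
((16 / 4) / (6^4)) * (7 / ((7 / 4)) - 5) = -1 / 324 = -0.00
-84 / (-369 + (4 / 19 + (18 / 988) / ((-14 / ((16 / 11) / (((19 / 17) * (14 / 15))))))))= 212480268 / 932867521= 0.23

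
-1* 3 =-3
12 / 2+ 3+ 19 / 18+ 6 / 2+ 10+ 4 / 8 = 23.56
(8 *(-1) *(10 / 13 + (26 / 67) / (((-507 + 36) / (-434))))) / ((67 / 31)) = -114640976 / 27486147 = -4.17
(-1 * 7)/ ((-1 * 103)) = 0.07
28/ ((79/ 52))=1456/ 79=18.43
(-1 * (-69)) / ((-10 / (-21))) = 1449 / 10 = 144.90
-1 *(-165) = 165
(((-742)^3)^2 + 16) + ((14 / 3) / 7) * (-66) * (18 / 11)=166887355037806088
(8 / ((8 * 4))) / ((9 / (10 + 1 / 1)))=11 / 36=0.31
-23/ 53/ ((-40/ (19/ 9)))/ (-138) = -19/ 114480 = -0.00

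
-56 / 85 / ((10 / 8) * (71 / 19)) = -4256 / 30175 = -0.14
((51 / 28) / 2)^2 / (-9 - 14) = -2601 / 72128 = -0.04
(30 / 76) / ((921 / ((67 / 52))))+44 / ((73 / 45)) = 1201155815 / 44284136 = 27.12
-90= -90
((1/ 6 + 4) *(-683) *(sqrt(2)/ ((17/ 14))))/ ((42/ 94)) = -802525 *sqrt(2)/ 153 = -7417.92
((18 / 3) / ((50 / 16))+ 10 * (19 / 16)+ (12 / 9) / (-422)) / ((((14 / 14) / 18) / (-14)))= -3475.54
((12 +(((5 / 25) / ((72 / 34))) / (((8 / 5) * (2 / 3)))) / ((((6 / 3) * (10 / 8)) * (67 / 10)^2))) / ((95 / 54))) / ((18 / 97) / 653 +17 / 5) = 2.01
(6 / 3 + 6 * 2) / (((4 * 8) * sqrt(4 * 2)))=7 * sqrt(2) / 64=0.15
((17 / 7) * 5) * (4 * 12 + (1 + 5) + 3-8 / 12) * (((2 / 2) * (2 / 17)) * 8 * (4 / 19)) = 54080 / 399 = 135.54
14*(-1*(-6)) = 84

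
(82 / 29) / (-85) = -0.03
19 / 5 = 3.80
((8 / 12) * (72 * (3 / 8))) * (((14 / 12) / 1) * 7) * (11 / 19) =1617 / 19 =85.11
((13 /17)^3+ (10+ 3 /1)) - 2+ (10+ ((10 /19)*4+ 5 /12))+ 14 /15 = 24.90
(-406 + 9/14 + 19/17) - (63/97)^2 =-404.66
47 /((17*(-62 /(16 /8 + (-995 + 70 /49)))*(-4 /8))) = -326227 /3689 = -88.43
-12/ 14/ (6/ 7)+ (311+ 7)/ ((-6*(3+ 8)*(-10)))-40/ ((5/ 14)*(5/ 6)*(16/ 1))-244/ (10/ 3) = -9033/ 110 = -82.12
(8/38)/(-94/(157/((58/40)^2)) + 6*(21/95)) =125600/40267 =3.12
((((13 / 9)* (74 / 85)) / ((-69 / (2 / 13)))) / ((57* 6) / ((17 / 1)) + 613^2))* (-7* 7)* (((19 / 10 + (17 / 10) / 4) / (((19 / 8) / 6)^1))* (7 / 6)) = 1573684 / 628140904875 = 0.00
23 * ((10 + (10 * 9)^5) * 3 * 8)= 3259504805520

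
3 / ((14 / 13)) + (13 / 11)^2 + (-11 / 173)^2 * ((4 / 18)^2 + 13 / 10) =42995519558 / 10266694515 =4.19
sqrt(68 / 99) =2 * sqrt(187) / 33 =0.83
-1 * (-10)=10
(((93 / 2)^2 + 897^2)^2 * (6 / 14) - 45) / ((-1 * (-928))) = 31242232786635 / 103936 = 300591063.60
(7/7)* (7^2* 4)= 196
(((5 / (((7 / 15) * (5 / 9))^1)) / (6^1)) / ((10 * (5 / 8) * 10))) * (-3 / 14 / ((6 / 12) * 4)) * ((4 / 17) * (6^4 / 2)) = -17496 / 20825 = -0.84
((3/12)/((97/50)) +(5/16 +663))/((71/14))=7207627/55096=130.82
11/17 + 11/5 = 2.85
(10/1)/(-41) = -0.24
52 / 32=13 / 8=1.62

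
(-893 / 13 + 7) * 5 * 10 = -40100 / 13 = -3084.62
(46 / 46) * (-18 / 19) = -18 / 19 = -0.95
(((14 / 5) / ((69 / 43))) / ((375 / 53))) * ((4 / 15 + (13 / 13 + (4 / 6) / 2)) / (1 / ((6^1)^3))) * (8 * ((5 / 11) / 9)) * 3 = 16335872 / 158125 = 103.31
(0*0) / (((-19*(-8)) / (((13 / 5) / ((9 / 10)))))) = 0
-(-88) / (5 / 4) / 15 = 352 / 75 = 4.69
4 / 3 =1.33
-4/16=-1/4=-0.25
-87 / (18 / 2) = -9.67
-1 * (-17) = 17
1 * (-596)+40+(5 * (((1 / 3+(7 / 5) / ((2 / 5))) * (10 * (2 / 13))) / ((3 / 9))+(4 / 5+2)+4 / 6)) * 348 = 471388 / 13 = 36260.62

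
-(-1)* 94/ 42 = 47/ 21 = 2.24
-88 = -88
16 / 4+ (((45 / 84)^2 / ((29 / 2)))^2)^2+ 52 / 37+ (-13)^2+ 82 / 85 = 175.37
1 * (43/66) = 43/66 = 0.65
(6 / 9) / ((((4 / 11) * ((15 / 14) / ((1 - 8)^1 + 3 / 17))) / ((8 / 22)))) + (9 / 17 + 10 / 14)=-16076 / 5355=-3.00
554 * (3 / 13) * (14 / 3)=7756 / 13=596.62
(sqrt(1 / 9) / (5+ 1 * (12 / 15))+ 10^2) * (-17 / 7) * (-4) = 591940 / 609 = 971.99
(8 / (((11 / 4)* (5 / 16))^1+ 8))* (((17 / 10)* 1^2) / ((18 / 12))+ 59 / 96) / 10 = 6712 / 42525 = 0.16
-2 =-2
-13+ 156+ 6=149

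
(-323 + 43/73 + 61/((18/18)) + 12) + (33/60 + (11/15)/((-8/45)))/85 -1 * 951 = -297952439/248200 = -1200.45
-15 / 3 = -5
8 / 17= 0.47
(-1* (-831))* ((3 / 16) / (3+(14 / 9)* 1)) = 22437 / 656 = 34.20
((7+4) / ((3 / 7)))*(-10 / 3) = -770 / 9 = -85.56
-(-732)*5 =3660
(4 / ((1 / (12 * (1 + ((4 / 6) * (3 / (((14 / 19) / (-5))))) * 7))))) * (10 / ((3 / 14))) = -210560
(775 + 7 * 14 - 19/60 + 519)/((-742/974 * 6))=-40664987/133560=-304.47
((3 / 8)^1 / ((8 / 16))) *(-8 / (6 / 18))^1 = -18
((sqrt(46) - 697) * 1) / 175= -697 / 175 + sqrt(46) / 175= -3.94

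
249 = 249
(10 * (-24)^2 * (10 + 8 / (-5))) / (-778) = -24192 / 389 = -62.19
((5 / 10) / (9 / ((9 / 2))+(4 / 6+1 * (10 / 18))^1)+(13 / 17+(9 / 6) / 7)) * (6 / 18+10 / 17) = 183958 / 176001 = 1.05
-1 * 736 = -736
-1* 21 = -21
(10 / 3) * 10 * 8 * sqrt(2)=800 * sqrt(2) / 3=377.12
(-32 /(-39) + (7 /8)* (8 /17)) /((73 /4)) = 0.07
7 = 7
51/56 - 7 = -6.09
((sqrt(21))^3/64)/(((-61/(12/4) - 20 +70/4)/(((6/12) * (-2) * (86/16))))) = 2709 * sqrt(21)/35072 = 0.35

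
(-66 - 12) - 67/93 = -7321/93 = -78.72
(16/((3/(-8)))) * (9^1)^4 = -279936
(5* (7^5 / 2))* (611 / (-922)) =-51345385 / 1844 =-27844.57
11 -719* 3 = -2146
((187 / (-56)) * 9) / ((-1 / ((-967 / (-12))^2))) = 174861643 / 896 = 195158.08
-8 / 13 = -0.62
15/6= 5/2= 2.50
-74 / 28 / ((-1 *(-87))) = -37 / 1218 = -0.03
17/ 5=3.40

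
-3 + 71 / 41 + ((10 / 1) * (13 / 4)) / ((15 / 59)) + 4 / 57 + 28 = 722765 / 4674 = 154.64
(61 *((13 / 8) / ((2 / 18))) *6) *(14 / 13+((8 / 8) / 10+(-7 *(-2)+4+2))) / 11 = 4534191 / 440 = 10304.98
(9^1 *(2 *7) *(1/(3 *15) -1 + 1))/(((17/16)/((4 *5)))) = 896/17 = 52.71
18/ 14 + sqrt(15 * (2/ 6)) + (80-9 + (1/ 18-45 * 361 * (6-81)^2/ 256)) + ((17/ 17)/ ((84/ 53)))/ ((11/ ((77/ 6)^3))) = -51783299123/ 145152 + sqrt(5) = -356749.99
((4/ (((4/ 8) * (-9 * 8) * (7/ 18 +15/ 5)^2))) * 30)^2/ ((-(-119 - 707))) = 583200/ 5718332333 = 0.00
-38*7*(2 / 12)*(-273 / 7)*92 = 159068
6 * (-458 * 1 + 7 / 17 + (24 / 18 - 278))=-74894 / 17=-4405.53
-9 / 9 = -1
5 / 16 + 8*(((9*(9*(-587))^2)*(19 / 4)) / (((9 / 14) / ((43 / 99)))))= 1135059903991 / 176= 6449203999.95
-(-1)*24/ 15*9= 72/ 5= 14.40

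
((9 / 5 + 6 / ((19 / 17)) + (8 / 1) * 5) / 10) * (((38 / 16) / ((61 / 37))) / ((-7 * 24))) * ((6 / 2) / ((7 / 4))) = -165797 / 2391200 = -0.07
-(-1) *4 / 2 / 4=1 / 2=0.50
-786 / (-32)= 393 / 16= 24.56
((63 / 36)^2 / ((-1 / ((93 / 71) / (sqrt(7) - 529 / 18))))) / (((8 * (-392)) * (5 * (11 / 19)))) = -8412687 / 554968353280 - 143127 * sqrt(7) / 277484176640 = -0.00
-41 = -41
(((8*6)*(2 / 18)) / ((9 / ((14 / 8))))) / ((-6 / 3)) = -0.52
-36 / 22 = -18 / 11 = -1.64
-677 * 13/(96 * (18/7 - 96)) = 61607/62784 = 0.98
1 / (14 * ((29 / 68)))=34 / 203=0.17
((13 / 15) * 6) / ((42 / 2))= 26 / 105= 0.25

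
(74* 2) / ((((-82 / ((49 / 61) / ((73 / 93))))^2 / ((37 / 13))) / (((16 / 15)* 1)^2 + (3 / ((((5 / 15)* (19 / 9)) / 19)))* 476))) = 27403516812761404 / 10833192606925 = 2529.59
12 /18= 2 /3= 0.67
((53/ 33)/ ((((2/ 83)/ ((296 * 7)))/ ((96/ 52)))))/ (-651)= -5208416/ 13299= -391.64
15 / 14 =1.07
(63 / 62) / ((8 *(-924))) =-3 / 21824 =-0.00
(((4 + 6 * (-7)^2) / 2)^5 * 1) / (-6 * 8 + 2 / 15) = -1101596636235 / 718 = -1534257153.53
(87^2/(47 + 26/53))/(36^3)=44573/13048128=0.00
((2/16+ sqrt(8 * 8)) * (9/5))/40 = 117/320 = 0.37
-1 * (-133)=133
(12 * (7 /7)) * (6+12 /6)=96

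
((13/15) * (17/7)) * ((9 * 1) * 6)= 3978/35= 113.66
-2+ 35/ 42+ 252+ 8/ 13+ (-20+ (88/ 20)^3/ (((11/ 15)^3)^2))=80890543/ 103818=779.16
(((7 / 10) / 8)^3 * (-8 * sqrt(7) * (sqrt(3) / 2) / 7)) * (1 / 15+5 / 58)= -6517 * sqrt(21) / 111360000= -0.00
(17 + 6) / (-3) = -23 / 3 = -7.67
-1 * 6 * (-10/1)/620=3/31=0.10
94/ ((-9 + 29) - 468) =-47/ 224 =-0.21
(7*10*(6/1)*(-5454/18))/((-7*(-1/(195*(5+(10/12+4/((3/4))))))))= -39586950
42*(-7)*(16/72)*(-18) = 1176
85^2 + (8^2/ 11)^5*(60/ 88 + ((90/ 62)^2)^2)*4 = 235301879746909345/ 1636073786281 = 143821.07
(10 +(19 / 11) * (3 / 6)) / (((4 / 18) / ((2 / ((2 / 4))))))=2151 / 11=195.55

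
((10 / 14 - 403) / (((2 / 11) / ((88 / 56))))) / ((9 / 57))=-3236992 / 147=-22020.35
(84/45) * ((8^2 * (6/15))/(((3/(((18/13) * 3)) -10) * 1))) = -21504/4175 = -5.15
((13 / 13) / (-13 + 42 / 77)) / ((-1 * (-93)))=-11 / 12741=-0.00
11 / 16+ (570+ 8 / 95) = 867573 / 1520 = 570.77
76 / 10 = 38 / 5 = 7.60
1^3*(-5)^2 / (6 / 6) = 25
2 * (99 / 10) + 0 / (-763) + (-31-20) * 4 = -921 / 5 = -184.20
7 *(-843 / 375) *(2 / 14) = -281 / 125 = -2.25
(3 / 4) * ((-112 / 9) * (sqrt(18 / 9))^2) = -56 / 3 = -18.67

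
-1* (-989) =989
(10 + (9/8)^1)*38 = 1691/4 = 422.75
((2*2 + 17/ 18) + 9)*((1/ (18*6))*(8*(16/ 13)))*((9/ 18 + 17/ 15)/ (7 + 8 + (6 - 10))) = 98392/ 521235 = 0.19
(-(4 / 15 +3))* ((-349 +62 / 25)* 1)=424487 / 375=1131.97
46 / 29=1.59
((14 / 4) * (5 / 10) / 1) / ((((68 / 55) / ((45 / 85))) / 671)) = 2325015 / 4624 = 502.81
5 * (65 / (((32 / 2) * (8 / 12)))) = 975 / 32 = 30.47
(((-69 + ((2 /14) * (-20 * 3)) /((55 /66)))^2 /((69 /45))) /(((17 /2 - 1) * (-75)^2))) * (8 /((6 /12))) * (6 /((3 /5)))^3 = 1752320 /1127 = 1554.85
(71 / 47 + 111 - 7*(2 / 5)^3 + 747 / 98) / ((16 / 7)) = 68908689 / 1316000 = 52.36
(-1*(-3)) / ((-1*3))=-1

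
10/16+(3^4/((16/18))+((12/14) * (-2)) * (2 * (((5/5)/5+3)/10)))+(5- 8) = 61357/700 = 87.65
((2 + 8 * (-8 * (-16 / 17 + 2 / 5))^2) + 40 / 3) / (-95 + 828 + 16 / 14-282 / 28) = 50155364 / 219719475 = 0.23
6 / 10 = 3 / 5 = 0.60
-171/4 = -42.75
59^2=3481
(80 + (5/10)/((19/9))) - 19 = 2327/38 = 61.24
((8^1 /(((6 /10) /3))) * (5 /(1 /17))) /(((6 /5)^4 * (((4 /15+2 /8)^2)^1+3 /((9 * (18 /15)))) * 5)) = 10625000 /17649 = 602.02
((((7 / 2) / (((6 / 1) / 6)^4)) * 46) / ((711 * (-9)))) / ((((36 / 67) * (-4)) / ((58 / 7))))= 44689 / 460728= 0.10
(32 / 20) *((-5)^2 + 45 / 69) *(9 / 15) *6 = 147.76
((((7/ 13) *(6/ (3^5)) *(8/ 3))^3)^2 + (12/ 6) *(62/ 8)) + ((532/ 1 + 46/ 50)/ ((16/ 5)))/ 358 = 454406799191188814164151723/ 28462350932035308073974240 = 15.97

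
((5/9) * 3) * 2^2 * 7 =140/3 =46.67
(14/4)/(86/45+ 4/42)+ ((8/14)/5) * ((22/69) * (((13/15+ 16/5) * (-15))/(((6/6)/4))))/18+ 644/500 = 1743516163/686826000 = 2.54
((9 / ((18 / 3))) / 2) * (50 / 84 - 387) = -16229 / 56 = -289.80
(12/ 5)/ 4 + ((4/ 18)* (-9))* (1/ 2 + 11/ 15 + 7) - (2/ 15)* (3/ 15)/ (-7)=-2776/ 175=-15.86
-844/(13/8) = -6752/13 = -519.38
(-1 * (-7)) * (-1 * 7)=-49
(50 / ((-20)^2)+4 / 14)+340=19063 / 56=340.41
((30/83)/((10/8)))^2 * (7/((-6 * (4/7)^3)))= -7203/13778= -0.52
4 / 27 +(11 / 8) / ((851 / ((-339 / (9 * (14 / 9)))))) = 280565 / 2573424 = 0.11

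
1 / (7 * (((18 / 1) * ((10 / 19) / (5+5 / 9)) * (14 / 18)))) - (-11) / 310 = 9788 / 68355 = 0.14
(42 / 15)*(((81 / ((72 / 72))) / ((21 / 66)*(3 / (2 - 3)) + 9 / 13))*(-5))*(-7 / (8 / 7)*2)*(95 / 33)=-762489 / 5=-152497.80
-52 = -52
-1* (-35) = 35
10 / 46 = 5 / 23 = 0.22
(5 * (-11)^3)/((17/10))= -66550/17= -3914.71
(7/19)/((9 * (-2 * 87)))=-7/29754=-0.00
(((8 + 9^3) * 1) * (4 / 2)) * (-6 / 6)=-1474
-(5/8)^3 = -0.24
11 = 11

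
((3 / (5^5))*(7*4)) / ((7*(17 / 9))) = 108 / 53125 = 0.00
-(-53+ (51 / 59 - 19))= 4197 / 59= 71.14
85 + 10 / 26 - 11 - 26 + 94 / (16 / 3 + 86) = 88006 / 1781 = 49.41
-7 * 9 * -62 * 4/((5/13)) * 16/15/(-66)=-180544/275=-656.52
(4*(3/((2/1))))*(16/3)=32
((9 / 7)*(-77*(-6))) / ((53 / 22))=13068 / 53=246.57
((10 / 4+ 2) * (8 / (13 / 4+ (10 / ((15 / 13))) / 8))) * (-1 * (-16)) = 1728 / 13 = 132.92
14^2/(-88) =-49/22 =-2.23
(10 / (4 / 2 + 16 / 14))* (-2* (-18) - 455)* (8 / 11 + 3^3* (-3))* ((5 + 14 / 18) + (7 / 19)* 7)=18504399655 / 20691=894321.19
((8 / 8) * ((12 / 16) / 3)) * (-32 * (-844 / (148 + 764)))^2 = 712336 / 3249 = 219.25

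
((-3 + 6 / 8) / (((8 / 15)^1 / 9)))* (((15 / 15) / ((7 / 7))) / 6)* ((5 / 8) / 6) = -675 / 1024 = -0.66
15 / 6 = 5 / 2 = 2.50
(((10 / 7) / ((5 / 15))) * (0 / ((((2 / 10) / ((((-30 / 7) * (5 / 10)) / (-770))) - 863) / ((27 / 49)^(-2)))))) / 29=0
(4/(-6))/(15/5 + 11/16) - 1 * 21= -3749/177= -21.18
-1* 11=-11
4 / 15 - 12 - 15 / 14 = -12.80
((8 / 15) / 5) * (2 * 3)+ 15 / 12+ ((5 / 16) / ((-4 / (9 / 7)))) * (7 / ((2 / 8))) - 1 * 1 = -769 / 400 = -1.92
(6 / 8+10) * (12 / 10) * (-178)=-11481 / 5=-2296.20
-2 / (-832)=1 / 416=0.00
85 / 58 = 1.47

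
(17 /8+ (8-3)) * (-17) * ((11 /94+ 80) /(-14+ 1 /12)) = 21892617 /31396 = 697.31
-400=-400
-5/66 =-0.08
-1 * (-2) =2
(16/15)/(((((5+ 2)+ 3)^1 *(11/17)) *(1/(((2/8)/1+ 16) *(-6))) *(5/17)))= -54.65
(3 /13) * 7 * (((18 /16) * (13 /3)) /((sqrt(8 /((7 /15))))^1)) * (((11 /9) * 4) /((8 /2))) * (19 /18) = 1463 * sqrt(210) /8640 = 2.45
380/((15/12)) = 304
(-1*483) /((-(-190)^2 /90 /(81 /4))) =352107 /14440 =24.38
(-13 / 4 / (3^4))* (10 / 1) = -0.40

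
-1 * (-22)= 22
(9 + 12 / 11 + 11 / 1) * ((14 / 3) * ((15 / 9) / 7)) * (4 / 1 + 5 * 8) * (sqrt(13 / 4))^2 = 30160 / 9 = 3351.11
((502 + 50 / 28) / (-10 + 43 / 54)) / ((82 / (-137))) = 26089047 / 285278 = 91.45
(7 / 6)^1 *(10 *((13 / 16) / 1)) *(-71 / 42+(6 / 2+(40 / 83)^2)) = 28996175 / 1984032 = 14.61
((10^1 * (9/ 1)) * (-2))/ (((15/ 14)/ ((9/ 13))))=-1512/ 13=-116.31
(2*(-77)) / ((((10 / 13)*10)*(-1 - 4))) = 1001 / 250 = 4.00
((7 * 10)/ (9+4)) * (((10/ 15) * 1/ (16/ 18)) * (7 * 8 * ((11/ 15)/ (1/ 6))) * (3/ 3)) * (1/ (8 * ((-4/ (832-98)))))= -22824.58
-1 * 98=-98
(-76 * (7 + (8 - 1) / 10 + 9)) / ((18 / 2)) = -6346 / 45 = -141.02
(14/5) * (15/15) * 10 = 28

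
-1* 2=-2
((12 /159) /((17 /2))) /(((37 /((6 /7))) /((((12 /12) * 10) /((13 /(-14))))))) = -960 /433381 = -0.00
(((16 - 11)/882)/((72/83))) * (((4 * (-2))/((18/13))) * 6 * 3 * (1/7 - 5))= 91715/27783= 3.30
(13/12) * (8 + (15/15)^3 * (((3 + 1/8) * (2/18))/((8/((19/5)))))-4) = 31187/6912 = 4.51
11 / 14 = 0.79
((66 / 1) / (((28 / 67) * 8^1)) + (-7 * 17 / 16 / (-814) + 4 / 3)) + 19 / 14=6137617 / 273504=22.44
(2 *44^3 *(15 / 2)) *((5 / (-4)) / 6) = -266200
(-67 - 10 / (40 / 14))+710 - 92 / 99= 126437 / 198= 638.57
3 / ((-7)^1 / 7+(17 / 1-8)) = 3 / 8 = 0.38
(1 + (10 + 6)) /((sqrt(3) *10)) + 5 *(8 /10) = 17 *sqrt(3) /30 + 4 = 4.98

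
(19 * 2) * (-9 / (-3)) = 114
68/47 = 1.45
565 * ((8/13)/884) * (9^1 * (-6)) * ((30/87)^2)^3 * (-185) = 11288700000000/1708927401233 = 6.61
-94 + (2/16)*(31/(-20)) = -15071/160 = -94.19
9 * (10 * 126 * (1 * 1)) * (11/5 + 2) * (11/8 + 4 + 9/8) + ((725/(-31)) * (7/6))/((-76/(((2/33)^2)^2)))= 309582.00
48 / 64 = 3 / 4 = 0.75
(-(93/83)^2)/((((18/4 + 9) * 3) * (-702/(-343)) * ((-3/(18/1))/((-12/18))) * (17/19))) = -0.07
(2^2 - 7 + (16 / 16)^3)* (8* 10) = -160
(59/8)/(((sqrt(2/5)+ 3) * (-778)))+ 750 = 59 * sqrt(10)/267632+ 200723115/267632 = 750.00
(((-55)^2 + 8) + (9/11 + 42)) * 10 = 338340/11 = 30758.18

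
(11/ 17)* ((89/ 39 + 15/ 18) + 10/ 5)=1463/ 442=3.31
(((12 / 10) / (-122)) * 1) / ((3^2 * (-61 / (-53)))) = -53 / 55815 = -0.00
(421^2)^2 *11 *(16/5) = 5528929486256/5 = 1105785897251.20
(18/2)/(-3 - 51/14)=-42/31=-1.35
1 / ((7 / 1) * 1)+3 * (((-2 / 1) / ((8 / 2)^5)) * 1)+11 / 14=3307 / 3584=0.92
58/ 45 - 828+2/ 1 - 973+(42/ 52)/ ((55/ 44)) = -1051283/ 585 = -1797.06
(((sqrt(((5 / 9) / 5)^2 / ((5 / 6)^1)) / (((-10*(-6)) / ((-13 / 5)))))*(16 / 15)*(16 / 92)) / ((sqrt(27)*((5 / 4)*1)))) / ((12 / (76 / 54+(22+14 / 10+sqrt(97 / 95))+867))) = -25041952*sqrt(10) / 7073578125 -208*sqrt(3686) / 995540625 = -0.01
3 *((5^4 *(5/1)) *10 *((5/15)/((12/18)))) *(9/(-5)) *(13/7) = -1096875/7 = -156696.43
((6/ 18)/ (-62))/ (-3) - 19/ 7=-10595/ 3906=-2.71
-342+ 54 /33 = -3744 /11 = -340.36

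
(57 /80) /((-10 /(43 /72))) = -817 /19200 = -0.04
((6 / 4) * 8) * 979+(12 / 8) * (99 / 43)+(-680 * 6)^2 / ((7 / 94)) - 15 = 134576562945 / 602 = 223549107.88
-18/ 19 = -0.95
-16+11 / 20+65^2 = 84191 / 20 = 4209.55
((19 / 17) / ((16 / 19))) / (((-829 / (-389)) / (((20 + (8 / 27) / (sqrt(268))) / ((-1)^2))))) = 140429 * sqrt(67) / 101976948 + 702145 / 56372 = 12.47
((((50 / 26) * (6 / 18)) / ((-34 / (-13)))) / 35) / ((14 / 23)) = 0.01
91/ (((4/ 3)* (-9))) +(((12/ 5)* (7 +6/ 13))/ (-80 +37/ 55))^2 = -290783782459/ 38604539532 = -7.53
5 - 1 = 4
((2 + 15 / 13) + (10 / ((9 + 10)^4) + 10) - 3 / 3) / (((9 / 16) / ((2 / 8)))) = 9151488 / 1694173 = 5.40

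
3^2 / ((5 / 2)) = 18 / 5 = 3.60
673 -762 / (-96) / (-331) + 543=6439809 / 5296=1215.98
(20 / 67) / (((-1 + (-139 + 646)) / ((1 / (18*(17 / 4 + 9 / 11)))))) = 20 / 3092787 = 0.00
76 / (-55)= -1.38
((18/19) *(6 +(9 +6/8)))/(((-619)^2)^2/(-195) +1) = -110565/5578869365588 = -0.00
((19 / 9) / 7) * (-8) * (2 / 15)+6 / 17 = 502 / 16065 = 0.03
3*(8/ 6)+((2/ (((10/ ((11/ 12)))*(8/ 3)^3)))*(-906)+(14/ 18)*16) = 354137/ 46080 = 7.69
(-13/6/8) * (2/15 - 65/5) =3.48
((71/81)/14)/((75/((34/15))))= 1207/637875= 0.00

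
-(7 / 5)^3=-343 / 125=-2.74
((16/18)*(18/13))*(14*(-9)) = -2016/13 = -155.08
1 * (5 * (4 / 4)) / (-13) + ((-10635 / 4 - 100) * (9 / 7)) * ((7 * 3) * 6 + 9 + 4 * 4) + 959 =-194606409 / 364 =-534632.99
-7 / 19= -0.37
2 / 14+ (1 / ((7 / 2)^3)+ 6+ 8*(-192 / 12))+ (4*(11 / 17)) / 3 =-2116147 / 17493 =-120.97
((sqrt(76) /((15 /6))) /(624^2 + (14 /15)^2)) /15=3*sqrt(19) /21902449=0.00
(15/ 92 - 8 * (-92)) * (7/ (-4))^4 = 162612527/ 23552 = 6904.40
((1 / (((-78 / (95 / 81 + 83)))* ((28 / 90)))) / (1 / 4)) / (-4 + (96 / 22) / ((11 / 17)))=-294635 / 58266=-5.06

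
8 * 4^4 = 2048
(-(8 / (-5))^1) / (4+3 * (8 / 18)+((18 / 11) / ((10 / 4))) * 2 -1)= 264 / 931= 0.28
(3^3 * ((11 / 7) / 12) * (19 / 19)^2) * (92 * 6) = 13662 / 7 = 1951.71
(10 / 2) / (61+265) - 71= -23141 / 326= -70.98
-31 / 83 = -0.37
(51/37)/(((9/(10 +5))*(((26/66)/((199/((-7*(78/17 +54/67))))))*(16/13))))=-211928035/8486912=-24.97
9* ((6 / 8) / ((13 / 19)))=513 / 52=9.87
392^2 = 153664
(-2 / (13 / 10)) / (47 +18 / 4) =-0.03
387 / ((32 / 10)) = 1935 / 16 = 120.94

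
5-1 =4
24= 24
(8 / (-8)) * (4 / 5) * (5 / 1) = -4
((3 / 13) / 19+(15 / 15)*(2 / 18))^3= 20570824 / 10985463567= 0.00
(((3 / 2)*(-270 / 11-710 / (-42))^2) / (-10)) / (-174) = 623045 / 12379752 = 0.05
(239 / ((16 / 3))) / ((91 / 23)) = 16491 / 1456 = 11.33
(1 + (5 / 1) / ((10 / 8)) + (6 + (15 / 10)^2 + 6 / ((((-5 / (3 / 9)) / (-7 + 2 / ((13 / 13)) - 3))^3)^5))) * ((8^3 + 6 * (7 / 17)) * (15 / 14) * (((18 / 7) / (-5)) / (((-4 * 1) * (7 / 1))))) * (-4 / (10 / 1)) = -4833043892852422075259 / 90065582885742187500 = -53.66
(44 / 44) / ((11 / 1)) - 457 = -5026 / 11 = -456.91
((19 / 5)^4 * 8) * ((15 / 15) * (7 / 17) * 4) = 29191904 / 10625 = 2747.47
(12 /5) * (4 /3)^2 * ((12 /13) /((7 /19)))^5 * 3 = 39432490647552 /31201607255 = 1263.80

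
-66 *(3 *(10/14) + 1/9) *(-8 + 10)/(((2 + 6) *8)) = -781/168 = -4.65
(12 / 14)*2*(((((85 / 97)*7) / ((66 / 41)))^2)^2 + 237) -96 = 658210455291112321 / 979894845559476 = 671.72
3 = 3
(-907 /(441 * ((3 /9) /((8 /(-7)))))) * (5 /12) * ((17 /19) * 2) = 308380 /58653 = 5.26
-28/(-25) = 28/25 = 1.12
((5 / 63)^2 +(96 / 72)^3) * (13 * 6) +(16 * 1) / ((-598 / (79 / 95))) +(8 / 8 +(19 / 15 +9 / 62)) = 437493910951 / 2329948530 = 187.77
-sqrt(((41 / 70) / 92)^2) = -41 / 6440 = -0.01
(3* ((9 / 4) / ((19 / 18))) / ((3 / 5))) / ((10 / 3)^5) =19683 / 760000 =0.03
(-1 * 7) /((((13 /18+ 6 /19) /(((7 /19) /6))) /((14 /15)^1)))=-0.39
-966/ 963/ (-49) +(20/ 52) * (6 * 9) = 607288/ 29211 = 20.79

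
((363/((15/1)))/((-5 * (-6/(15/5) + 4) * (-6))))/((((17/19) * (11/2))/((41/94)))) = 8569/239700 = 0.04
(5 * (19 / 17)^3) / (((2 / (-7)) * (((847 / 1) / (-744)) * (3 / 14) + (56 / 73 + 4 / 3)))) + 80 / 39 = -429237161480 / 38639659227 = -11.11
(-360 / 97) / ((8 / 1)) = -45 / 97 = -0.46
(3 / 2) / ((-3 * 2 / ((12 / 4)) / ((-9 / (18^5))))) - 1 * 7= -1959551 / 279936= -7.00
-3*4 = -12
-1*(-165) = 165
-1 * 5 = -5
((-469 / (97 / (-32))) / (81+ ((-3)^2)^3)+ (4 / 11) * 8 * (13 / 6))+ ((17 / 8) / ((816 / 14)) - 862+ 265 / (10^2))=-23586121813 / 27656640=-852.82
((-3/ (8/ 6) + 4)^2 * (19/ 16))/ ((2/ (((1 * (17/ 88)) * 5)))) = 79135/ 45056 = 1.76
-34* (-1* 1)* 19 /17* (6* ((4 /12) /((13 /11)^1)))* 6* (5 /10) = 2508 /13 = 192.92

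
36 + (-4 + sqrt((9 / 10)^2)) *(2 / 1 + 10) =-6 / 5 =-1.20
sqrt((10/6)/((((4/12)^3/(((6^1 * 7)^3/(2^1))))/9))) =378 * sqrt(105) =3873.35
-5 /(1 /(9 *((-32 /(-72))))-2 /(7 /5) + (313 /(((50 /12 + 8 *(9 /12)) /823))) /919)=-1569652 /8285337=-0.19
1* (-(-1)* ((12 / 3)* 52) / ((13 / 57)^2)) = 51984 / 13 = 3998.77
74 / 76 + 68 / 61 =4841 / 2318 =2.09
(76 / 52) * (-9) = -171 / 13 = -13.15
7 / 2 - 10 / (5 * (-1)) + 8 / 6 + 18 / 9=53 / 6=8.83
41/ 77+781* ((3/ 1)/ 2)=180493/ 154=1172.03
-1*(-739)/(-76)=-739/76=-9.72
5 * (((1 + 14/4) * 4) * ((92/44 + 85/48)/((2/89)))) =2722065/176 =15466.28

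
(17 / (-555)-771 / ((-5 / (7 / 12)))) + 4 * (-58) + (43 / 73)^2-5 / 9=-5050006513 / 35491140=-142.29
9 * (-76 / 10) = -342 / 5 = -68.40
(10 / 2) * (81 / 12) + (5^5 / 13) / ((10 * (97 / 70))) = 51.10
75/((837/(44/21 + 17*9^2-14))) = 716675/5859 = 122.32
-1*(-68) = 68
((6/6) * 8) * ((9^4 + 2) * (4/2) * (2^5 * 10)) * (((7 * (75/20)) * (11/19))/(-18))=-1617123200/57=-28370582.46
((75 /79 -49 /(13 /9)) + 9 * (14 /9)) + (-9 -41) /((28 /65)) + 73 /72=-134.03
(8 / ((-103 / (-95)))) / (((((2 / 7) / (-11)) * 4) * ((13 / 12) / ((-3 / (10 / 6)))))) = 158004 / 1339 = 118.00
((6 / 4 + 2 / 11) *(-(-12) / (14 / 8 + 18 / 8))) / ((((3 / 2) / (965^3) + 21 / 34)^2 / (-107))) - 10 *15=-1565.15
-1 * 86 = -86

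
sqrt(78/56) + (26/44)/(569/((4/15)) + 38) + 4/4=95583/95557 + sqrt(273)/14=2.18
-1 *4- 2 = -6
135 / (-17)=-135 / 17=-7.94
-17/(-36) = 17/36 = 0.47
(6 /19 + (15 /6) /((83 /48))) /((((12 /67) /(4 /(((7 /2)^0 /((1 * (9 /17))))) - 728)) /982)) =-187954377740 /26809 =-7010868.65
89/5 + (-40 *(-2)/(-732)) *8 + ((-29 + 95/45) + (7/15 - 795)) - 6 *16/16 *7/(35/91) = -2508097/2745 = -913.70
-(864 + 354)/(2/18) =-10962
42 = 42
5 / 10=1 / 2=0.50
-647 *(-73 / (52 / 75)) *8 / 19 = 7084650 / 247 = 28682.79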